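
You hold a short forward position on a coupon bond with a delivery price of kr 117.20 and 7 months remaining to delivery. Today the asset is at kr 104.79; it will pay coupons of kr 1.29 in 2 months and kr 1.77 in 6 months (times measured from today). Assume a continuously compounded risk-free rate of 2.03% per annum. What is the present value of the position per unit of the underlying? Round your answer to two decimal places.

kr 14.07

PV(remaining coupons) I = 1.29·e^(−0.0203·2/12) + 1.77·e^(−0.0203·6/12) = 3.0378
Current forward F = (S − I)·e^(rT) = (104.79 − 3.0378)·e^(0.0203·7/12) = 101.7522 × 1.011912 = 102.9643
Value (long) = (F − K)·e^(−rT) = (102.9643 − 117.20) × 0.988228 = -14.0681
Short position value = −(long value) = kr 14.07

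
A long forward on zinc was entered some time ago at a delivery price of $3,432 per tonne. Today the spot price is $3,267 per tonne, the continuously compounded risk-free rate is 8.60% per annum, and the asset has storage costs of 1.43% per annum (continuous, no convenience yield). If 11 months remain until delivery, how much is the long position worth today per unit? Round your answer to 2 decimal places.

$138.27 per tonne

Current fair forward for the remaining 11 months: F = S·e^((r + u)·T), (r + u) = 0.0860 + 0.0143 = 0.1003
F = 3267 · e^(0.1003 × 11/12) = 3267 × 1.09630087 = 3581.6149
Value of long forward = (F − K)·e^(−rT) = (3581.6149 − 3432) · e^(−0.0860·11/12)
= 149.6149 × 0.92419394 = 138.27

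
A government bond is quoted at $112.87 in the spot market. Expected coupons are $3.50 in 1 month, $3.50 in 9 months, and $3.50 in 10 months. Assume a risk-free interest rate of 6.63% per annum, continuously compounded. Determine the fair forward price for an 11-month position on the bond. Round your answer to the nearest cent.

$109.19

PV(coupons) I = 3.50·e^(−0.0663·1/12) + 3.50·e^(−0.0663·9/12) + 3.50·e^(−0.0663·10/12)
I = 3.4807 + 3.3302 + 3.3119 = 10.1228
F = (S − I)·e^(rT) = (112.87 − 10.1228) · e^(0.0663·11/12)
= 102.7472 · e^0.060775 = 102.7472 × 1.062660 = $109.19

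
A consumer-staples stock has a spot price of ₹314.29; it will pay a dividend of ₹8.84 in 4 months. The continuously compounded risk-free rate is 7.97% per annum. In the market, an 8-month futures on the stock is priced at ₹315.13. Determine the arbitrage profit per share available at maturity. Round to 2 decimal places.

PV(dividends) I = 8.84·e^(−0.0797·4/12) = 8.6082
Fair futures F* = (S − I)·e^(rT) = (314.29 − 8.6082)·e^0.053133 = 305.6818 × 1.054570 = 322.3629
Market ₹315.13 < fair 322.3629: forward underpriced → reverse cash-and-carry (short the stock, invest proceeds at r, pay the dividends, go long the forward).
Profit at T = |F_mkt − F*| = |315.13 − 322.3629| = ₹7.23 per share

₹7.23 per share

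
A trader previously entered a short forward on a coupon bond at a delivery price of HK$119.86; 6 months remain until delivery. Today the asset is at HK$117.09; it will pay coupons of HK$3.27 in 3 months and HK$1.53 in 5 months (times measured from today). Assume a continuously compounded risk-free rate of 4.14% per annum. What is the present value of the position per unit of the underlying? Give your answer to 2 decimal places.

PV(remaining coupons) I = 3.27·e^(−0.0414·3/12) + 1.53·e^(−0.0414·5/12) = 4.7402
Current forward F = (S − I)·e^(rT) = (117.09 − 4.7402)·e^(0.0414·6/12) = 112.3498 × 1.020916 = 114.6997
Value (long) = (F − K)·e^(−rT) = (114.6997 − 119.86) × 0.979513 = -5.0546
Short position value = −(long value) = HK$5.05

HK$5.05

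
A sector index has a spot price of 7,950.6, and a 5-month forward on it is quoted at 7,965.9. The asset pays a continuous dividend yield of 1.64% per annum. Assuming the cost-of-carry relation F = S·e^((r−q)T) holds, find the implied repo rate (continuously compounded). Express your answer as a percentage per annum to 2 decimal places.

From F = S·e^((r−q)T): (r − q) = ln(F/S)/T
ln(7965.9/7950.6) = ln(1.001924) = 0.001922
(r − q) = 0.001922 / (5/12) = 0.004613
r = ln(F/S)/T + q = 0.004613 + 0.0164 = 0.021013
r = 2.10%

2.10%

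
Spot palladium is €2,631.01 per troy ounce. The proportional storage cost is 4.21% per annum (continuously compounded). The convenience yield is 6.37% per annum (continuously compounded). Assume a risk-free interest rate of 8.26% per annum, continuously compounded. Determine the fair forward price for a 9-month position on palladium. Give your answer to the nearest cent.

Net carry = r + u − y = 0.0826 + 0.0421 − 0.0637 = 0.0610
F = S·e^((r+u−y)T) = 2631.01 · e^(0.0610 × 9/12) = 2631.01 · e^0.04575000
= 2631.01 × 1.04681268 = €2,754.17 per troy ounce

€2,754.17 per troy ounce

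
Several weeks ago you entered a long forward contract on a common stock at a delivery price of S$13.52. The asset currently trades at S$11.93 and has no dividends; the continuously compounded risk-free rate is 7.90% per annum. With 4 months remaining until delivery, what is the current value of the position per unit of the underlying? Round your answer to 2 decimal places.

Current fair forward for the remaining 4 months: F = S·e^(r·T), r = 0.0790
F = 11.93 · e^(0.0790 × 4/12) = 11.93 × 1.026683 = 12.2483
Value of long forward = (F − K)·e^(−rT) = (12.2483 − 13.52) · e^(−0.0790·4/12)
= -1.2717 × 0.974010 = -1.24

-S$1.24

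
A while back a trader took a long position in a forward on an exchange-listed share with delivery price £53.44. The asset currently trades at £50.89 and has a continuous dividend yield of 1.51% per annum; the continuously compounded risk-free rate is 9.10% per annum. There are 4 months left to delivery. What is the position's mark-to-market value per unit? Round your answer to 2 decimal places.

Current fair forward for the remaining 4 months: F = S·e^((r − q)·T), (r − q) = 0.0910 − 0.0151 = 0.0759
F = 50.89 · e^(0.0759 × 4/12) = 50.89 × 1.025623 = 52.1940
Value of long forward = (F − K)·e^(−rT) = (52.1940 − 53.44) · e^(−0.0910·4/12)
= -1.2460 × 0.970122 = -1.21

-£1.21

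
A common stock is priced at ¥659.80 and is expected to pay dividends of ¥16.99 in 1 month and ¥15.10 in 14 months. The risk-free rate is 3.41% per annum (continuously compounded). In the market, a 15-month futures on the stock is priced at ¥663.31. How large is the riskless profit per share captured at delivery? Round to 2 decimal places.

PV(dividends) I = 16.99·e^(−0.0341·1/12) + 15.10·e^(−0.0341·14/12) = 31.4529
Fair futures F* = (S − I)·e^(rT) = (659.80 − 31.4529)·e^0.042625 = 628.3471 × 1.043546 = 655.7091
Market ¥663.31 > fair 655.7091: forward overpriced → cash-and-carry (borrow at r, buy the stock and collect the dividends, short the forward).
Profit at T = |F_mkt − F*| = |663.31 − 655.7091| = ¥7.60 per share

¥7.60 per share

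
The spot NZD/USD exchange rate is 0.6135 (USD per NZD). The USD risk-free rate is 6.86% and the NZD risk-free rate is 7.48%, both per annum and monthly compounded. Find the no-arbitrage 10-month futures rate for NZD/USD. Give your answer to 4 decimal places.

0.6104

By covered interest parity, F = S · (1+r_USD/12)^(12T) / (1+r_NZD/12)^(12T)
= 0.6135 × 1.058660 / 1.064111 = 0.6135 × 0.994877
F = 0.6104 USD per NZD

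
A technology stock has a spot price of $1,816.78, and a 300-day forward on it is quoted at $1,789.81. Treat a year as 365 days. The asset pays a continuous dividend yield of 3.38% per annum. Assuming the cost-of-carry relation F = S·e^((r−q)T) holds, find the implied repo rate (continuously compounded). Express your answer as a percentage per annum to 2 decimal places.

From F = S·e^((r−q)T): (r − q) = ln(F/S)/T
ln(1789.81/1816.78) = ln(0.985155) = -0.014956
(r − q) = -0.014956 / (300/365) = -0.018196
r = ln(F/S)/T + q = -0.018196 + 0.0338 = 0.015604
r = 1.56%

1.56%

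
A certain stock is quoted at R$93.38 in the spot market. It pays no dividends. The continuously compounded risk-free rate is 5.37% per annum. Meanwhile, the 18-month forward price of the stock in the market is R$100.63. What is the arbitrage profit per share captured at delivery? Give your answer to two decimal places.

R$0.58 per share

Fair forward: F* = S·e^(carry·T), with carry = r = 0.0537
F* = 93.38 · e^(0.0537 × 18/12) = 93.38 · e^0.080550 = 93.38 × 1.083883 = R$101.2130
Market R$100.63 < fair R$101.2130: forward underpriced → reverse cash-and-carry (short spot, go long the forward).
At maturity, profit = |F_mkt − F*| = |100.63 − 101.2130| = R$0.58 per share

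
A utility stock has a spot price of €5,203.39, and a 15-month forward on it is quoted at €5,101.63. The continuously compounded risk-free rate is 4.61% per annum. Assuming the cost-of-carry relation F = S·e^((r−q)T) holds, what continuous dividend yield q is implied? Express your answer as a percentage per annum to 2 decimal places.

From F = S·e^((r−q)T): (r − q) = ln(F/S)/T
ln(5101.63/5203.39) = ln(0.980444) = -0.019750
(r − q) = -0.019750 / (15/12) = -0.015800
q = r − ln(F/S)/T = 0.0461 + 0.015800 = 0.061900
q = 6.19%

6.19%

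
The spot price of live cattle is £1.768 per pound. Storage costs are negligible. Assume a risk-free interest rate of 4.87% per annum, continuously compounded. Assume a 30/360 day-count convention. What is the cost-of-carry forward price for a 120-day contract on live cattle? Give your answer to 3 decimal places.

F = S·e^(rT) = 1.768 · e^(0.0487 × 120/360) = 1.768 · e^0.016233
= 1.768 × 1.016365 = £1.797 per pound

£1.797 per pound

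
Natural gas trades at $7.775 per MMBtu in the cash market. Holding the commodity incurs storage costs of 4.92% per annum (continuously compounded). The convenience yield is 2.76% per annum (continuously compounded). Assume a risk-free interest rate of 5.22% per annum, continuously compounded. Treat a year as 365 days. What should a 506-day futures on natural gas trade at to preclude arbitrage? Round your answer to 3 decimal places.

Net carry = r + u − y = 0.0522 + 0.0492 − 0.0276 = 0.0738
F = S·e^((r+u−y)T) = 7.775 · e^(0.0738 × 506/365) = 7.775 · e^0.102309
= 7.775 × 1.107726 = $8.613 per MMBtu

$8.613 per MMBtu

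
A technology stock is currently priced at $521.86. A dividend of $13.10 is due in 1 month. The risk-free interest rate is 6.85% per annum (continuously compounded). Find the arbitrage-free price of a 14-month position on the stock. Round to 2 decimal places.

$551.17

PV(dividends) I = 13.10·e^(−0.0685·1/12)
I = 13.0254
F = (S − I)·e^(rT) = (521.86 − 13.0254) · e^(0.0685·14/12)
= 508.8346 · e^0.079917 = 508.8346 × 1.083197 = $551.17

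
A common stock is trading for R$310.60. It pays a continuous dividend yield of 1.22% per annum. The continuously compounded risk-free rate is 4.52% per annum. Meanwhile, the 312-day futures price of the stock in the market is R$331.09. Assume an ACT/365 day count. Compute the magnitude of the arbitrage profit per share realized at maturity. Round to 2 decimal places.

R$11.60 per share

Fair futures: F* = S·e^(carry·T), with carry = (r − q) = 0.0452 − 0.0122 = 0.0330
F* = 310.60 · e^(0.0330 × 312/365) = 310.60 · e^0.028208 = 310.60 × 1.028610 = R$319.4863
Market R$331.09 > fair R$319.4863: forward overpriced → cash-and-carry (buy spot, short the forward).
At maturity, profit = |F_mkt − F*| = |331.09 − 319.4863| = R$11.60 per share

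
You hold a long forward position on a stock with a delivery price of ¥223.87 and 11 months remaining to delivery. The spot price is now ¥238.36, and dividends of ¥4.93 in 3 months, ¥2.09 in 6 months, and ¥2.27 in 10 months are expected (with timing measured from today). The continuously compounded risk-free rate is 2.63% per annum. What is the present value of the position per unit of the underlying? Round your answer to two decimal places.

PV(remaining dividends) I = 4.93·e^(−0.0263·3/12) + 2.09·e^(−0.0263·6/12) + 2.27·e^(−0.0263·10/12) = 9.1812
Current forward F = (S − I)·e^(rT) = (238.36 − 9.1812)·e^(0.0263·11/12) = 229.1788 × 1.024401 = 234.7710
Value (long) = (F − K)·e^(−rT) = (234.7710 − 223.87) × 0.976180 = 10.6413
Value = ¥10.64

¥10.64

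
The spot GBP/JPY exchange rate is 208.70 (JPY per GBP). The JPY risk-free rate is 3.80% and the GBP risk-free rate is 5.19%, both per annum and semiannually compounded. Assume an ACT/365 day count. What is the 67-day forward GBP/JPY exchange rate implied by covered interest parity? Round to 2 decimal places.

By covered interest parity, F = S · (1+r_JPY/2)^(2T) / (1+r_GBP/2)^(2T)
= 208.70 × 1.006934 / 1.009450 = 208.70 × 0.997508
F = 208.18 JPY per GBP

208.18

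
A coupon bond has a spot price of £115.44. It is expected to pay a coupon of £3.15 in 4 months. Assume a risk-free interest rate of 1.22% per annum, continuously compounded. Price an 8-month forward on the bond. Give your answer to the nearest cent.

£113.22

PV(coupons) I = 3.15·e^(−0.0122·4/12)
I = 3.1372
F = (S − I)·e^(rT) = (115.44 − 3.1372) · e^(0.0122·8/12)
= 112.3028 · e^0.008133 = 112.3028 × 1.008166 = £113.22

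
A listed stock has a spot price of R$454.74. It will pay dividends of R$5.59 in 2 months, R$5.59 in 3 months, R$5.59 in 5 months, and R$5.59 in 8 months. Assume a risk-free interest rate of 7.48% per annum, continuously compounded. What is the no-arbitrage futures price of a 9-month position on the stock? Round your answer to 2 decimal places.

R$457.98

PV(dividends) I = 5.59·e^(−0.0748·2/12) + 5.59·e^(−0.0748·3/12) + 5.59·e^(−0.0748·5/12) + 5.59·e^(−0.0748·8/12)
I = 5.5207 + 5.4864 + 5.4185 + 5.3181 = 21.7437
F = (S − I)·e^(rT) = (454.74 − 21.7437) · e^(0.0748·9/12)
= 432.9963 · e^0.056100 = 432.9963 × 1.057703 = R$457.98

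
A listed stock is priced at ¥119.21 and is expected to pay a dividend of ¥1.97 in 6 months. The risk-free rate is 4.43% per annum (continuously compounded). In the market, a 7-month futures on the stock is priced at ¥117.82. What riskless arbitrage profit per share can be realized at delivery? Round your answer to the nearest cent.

¥2.53 per share

PV(dividends) I = 1.97·e^(−0.0443·6/12) = 1.9268
Fair futures F* = (S − I)·e^(rT) = (119.21 − 1.9268)·e^0.025842 = 117.2832 × 1.026179 = 120.3536
Market ¥117.82 < fair 120.3536: forward underpriced → reverse cash-and-carry (short the stock, invest proceeds at r, pay the dividends, go long the forward).
Profit at T = |F_mkt − F*| = |117.82 − 120.3536| = ¥2.53 per share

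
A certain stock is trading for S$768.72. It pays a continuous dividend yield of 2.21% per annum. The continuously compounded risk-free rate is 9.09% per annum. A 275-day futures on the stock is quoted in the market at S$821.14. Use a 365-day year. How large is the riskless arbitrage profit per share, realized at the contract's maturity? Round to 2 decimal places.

Fair futures: F* = S·e^(carry·T), with carry = (r − q) = 0.0909 − 0.0221 = 0.0688
F* = 768.72 · e^(0.0688 × 275/365) = 768.72 · e^0.051836 = 768.72 × 1.053203 = S$809.6182
Market S$821.14 > fair S$809.6182: forward overpriced → cash-and-carry (buy spot, short the forward).
At maturity, profit = |F_mkt − F*| = |821.14 − 809.6182| = S$11.52 per share

S$11.52 per share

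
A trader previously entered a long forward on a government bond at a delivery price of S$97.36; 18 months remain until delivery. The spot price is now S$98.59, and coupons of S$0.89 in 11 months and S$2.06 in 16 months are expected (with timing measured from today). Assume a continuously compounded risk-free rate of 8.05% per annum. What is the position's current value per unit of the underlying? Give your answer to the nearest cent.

S$9.63

PV(remaining coupons) I = 0.89·e^(−0.0805·11/12) + 2.06·e^(−0.0805·16/12) = 2.6770
Current forward F = (S − I)·e^(rT) = (98.59 − 2.6770)·e^(0.0805·18/12) = 95.9130 × 1.128343 = 108.2228
Value (long) = (F − K)·e^(−rT) = (108.2228 − 97.36) × 0.886255 = 9.6272
Value = S$9.63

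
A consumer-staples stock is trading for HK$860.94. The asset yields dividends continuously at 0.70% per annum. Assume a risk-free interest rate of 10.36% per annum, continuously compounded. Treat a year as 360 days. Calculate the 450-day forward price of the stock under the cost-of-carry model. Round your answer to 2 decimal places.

F = S·e^((r − q)T) = 860.94 · e^((0.1036 − 0.0070) × 450/360)
= 860.94 · e^0.120750 = 860.94 × 1.128343
F = HK$971.44

HK$971.44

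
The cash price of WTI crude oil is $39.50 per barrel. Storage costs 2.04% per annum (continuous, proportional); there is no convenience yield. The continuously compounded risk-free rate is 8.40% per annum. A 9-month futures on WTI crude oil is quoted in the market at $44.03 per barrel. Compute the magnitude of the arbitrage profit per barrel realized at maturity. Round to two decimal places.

$1.31 per barrel

Fair futures: F* = S·e^(carry·T), with carry = (r + u) = 0.0840 + 0.0204 = 0.1044
F* = 39.50 · e^(0.1044 × 9/12) = 39.50 · e^0.078300 = 39.50 × 1.081447 = $42.7172
Market $44.03 > fair $42.7172: forward overpriced → cash-and-carry (buy spot, short the forward).
At maturity, profit = |F_mkt − F*| = |44.03 − 42.7172| = $1.31 per barrel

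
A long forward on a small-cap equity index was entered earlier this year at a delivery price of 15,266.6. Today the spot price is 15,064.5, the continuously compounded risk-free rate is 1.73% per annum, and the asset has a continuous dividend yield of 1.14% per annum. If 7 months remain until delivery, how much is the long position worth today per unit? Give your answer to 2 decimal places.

Current fair forward for the remaining 7 months: F = S·e^((r − q)·T), (r − q) = 0.0173 − 0.0114 = 0.0059
F = 15064.5 · e^(0.0059 × 7/12) = 15064.5 × 1.00344760 = 15116.4364
Value of long forward = (F − K)·e^(−rT) = (15116.4364 − 15266.6) · e^(−0.0173·7/12)
= -150.1636 × 0.98995908 = -148.66

-148.66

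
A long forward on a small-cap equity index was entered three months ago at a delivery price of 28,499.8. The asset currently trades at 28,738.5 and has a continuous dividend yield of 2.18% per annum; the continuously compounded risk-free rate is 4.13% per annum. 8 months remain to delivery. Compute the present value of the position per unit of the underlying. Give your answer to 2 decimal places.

598.04

Current fair forward for the remaining 8 months: F = S·e^((r − q)·T), (r − q) = 0.0413 − 0.0218 = 0.0195
F = 28738.5 · e^(0.0195 × 8/12) = 28738.5 × 1.01308487 = 29114.5395
Value of long forward = (F − K)·e^(−rT) = (29114.5395 − 28499.8) · e^(−0.0413·8/12)
= 614.7395 × 0.97284225 = 598.04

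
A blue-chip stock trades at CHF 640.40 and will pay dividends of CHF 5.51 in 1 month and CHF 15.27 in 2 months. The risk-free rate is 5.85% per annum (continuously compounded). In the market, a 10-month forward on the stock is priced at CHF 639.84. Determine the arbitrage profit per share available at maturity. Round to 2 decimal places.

CHF 10.92 per share

PV(dividends) I = 5.51·e^(−0.0585·1/12) + 15.27·e^(−0.0585·2/12) = 20.6050
Fair forward F* = (S − I)·e^(rT) = (640.40 − 20.6050)·e^0.048750 = 619.7950 × 1.049958 = 650.7587
Market CHF 639.84 < fair 650.7587: forward underpriced → reverse cash-and-carry (short the stock, invest proceeds at r, pay the dividends, go long the forward).
Profit at T = |F_mkt − F*| = |639.84 − 650.7587| = CHF 10.92 per share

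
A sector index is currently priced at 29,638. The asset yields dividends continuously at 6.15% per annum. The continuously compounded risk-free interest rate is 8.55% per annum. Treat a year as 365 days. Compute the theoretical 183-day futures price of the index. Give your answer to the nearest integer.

29,997

F = S·e^((r − q)T) = 29638 · e^((0.0855 − 0.0615) × 183/365)
= 29638 · e^0.012033 = 29638 × 1.012106
F = 29,997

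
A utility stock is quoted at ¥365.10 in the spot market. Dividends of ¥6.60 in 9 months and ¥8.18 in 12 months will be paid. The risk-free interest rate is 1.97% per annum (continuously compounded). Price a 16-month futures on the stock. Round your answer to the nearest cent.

¥359.91

PV(dividends) I = 6.60·e^(−0.0197·9/12) + 8.18·e^(−0.0197·12/12)
I = 6.5032 + 8.0204 = 14.5236
F = (S − I)·e^(rT) = (365.10 − 14.5236) · e^(0.0197·16/12)
= 350.5764 · e^0.026267 = 350.5764 × 1.026615 = ¥359.91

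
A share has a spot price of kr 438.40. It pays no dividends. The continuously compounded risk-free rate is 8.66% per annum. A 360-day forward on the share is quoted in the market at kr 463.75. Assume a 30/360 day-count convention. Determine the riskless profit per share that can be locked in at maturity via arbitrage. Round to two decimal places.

kr 14.31 per share

Fair forward: F* = S·e^(carry·T), with carry = r = 0.0866
F* = 438.40 · e^(0.0866 × 360/360) = 438.40 · e^0.086600 = 438.40 × 1.090460 = kr 478.0577
Market kr 463.75 < fair kr 478.0577: forward underpriced → reverse cash-and-carry (short spot, go long the forward).
At maturity, profit = |F_mkt − F*| = |463.75 − 478.0577| = kr 14.31 per share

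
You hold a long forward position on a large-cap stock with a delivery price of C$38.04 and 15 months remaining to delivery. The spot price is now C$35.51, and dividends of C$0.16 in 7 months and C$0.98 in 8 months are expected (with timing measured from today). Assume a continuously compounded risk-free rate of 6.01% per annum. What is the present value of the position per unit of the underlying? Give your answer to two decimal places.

PV(remaining dividends) I = 0.16·e^(−0.0601·7/12) + 0.98·e^(−0.0601·8/12) = 1.0960
Current forward F = (S − I)·e^(rT) = (35.51 − 1.0960)·e^(0.0601·15/12) = 34.4140 × 1.078019 = 37.0989
Value (long) = (F − K)·e^(−rT) = (37.0989 − 38.04) × 0.927628 = -0.8730
Value = -C$0.87

-C$0.87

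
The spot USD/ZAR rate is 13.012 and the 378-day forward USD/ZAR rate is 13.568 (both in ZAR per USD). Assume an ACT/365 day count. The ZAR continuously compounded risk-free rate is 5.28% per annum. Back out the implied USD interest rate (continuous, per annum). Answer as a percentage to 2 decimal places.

1.24%

F = S·e^((r_ZAR − r_USD)T) ⇒ r_USD = r_ZAR − ln(F/S)/T
ln(13.568/13.012) = 0.041842; /(378/365) = 0.040403
r_USD = 0.0528 − 0.040403 = 0.012397
r_USD = 1.24%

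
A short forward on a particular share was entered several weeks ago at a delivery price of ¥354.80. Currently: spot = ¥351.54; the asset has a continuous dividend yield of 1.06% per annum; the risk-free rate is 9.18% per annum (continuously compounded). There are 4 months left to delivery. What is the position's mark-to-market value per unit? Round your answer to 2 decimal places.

Current fair forward for the remaining 4 months: F = S·e^((r − q)·T), (r − q) = 0.0918 − 0.0106 = 0.0812
F = 351.54 · e^(0.0812 × 4/12) = 351.54 × 1.027436 = 361.1849
Value of long forward = (F − K)·e^(−rT) = (361.1849 − 354.80) · e^(−0.0918·4/12)
= 6.3849 × 0.969863 = 6.19
Short position value = −(long value) = -¥6.19

-¥6.19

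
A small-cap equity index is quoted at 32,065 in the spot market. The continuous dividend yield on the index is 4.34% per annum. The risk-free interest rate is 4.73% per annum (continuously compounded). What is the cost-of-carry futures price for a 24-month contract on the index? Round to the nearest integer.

F = S·e^((r − q)T) = 32065 · e^((0.0473 − 0.0434) × 24/12)
= 32065 · e^0.007800 = 32065 × 1.007830
F = 32,316

32,316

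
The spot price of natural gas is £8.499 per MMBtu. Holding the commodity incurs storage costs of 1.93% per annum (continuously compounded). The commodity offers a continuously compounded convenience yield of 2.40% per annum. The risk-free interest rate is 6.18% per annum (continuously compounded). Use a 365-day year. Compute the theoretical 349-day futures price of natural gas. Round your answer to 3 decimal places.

£8.976 per MMBtu

Net carry = r + u − y = 0.0618 + 0.0193 − 0.0240 = 0.0571
F = S·e^((r+u−y)T) = 8.499 · e^(0.0571 × 349/365) = 8.499 · e^0.054597
= 8.499 × 1.056115 = £8.976 per MMBtu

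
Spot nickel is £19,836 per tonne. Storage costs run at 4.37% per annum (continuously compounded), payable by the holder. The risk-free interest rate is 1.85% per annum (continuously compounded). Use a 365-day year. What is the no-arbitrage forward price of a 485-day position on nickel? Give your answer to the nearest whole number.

Net carry = r + u − y = 0.0185 + 0.0437 − 0.0000 = 0.0622
F = S·e^((r+u−y)T) = 19836 · e^(0.0622 × 485/365) = 19836 · e^0.082649
= 19836 × 1.086160 = £21,545 per tonne

£21,545 per tonne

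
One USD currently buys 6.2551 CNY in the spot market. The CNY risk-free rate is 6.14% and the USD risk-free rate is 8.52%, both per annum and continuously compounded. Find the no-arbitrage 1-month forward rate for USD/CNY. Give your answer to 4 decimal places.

F = S·e^((r_CNY − r_USD)T) = 6.2551 · e^((0.0614 − 0.0852) × 1/12)
= 6.2551 · e^-0.001983 = 6.2551 × 0.998019
F = 6.2427 CNY per USD

6.2427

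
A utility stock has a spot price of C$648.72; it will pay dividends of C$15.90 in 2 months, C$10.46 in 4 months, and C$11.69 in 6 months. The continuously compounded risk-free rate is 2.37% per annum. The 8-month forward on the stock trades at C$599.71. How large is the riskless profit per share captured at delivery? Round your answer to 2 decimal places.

PV(dividends) I = 15.90·e^(−0.0237·2/12) + 10.46·e^(−0.0237·4/12) + 11.69·e^(−0.0237·6/12) = 37.7673
Fair forward F* = (S − I)·e^(rT) = (648.72 − 37.7673)·e^0.015800 = 610.9527 × 1.015925 = 620.6821
Market C$599.71 < fair 620.6821: forward underpriced → reverse cash-and-carry (short the stock, invest proceeds at r, pay the dividends, go long the forward).
Profit at T = |F_mkt − F*| = |599.71 − 620.6821| = C$20.97 per share

C$20.97 per share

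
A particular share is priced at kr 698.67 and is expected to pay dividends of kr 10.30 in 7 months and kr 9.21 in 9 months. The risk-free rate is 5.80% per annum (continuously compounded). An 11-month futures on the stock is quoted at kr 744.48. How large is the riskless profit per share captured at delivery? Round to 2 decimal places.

kr 27.46 per share

PV(dividends) I = 10.30·e^(−0.0580·7/12) + 9.21·e^(−0.0580·9/12) = 18.7753
Fair futures F* = (S − I)·e^(rT) = (698.67 − 18.7753)·e^0.053167 = 679.8947 × 1.054606 = 717.0210
Market kr 744.48 > fair 717.0210: forward overpriced → cash-and-carry (borrow at r, buy the stock and collect the dividends, short the forward).
Profit at T = |F_mkt − F*| = |744.48 − 717.0210| = kr 27.46 per share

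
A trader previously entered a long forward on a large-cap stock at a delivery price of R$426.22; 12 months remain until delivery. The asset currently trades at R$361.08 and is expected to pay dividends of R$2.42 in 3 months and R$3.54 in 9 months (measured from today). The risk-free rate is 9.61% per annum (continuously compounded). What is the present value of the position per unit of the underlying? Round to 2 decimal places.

PV(remaining dividends) I = 2.42·e^(−0.0961·3/12) + 3.54·e^(−0.0961·9/12) = 5.6564
Current forward F = (S − I)·e^(rT) = (361.08 − 5.6564)·e^(0.0961·12/12) = 355.4236 × 1.100869 = 391.2748
Value (long) = (F − K)·e^(−rT) = (391.2748 − 426.22) × 0.908373 = -31.7433
Value = -R$31.74

-R$31.74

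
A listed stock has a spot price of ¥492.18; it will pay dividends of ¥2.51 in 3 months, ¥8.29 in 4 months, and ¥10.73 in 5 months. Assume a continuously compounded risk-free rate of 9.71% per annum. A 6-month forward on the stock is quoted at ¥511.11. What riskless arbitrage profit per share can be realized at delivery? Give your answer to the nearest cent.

PV(dividends) I = 2.51·e^(−0.0971·3/12) + 8.29·e^(−0.0971·4/12) + 10.73·e^(−0.0971·5/12) = 20.7803
Fair forward F* = (S − I)·e^(rT) = (492.18 − 20.7803)·e^0.048550 = 471.3997 × 1.049748 = 494.8509
Market ¥511.11 > fair 494.8509: forward overpriced → cash-and-carry (borrow at r, buy the stock and collect the dividends, short the forward).
Profit at T = |F_mkt − F*| = |511.11 − 494.8509| = ¥16.26 per share

¥16.26 per share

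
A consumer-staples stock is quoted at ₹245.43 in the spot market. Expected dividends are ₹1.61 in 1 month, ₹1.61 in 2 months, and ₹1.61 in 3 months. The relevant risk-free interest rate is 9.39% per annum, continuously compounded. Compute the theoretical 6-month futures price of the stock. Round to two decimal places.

₹252.24

PV(dividends) I = 1.61·e^(−0.0939·1/12) + 1.61·e^(−0.0939·2/12) + 1.61·e^(−0.0939·3/12)
I = 1.5975 + 1.5850 + 1.5726 = 4.7551
F = (S − I)·e^(rT) = (245.43 − 4.7551) · e^(0.0939·6/12)
= 240.6749 · e^0.046950 = 240.6749 × 1.048070 = ₹252.24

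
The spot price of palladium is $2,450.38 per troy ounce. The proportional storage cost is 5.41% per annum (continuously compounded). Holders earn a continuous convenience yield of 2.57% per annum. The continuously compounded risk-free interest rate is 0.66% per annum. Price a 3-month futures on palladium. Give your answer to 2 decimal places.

Net carry = r + u − y = 0.0066 + 0.0541 − 0.0257 = 0.0350
F = S·e^((r+u−y)T) = 2450.38 · e^(0.0350 × 3/12) = 2450.38 · e^0.00875000
= 2450.38 × 1.00878839 = $2,471.91 per troy ounce

$2,471.91 per troy ounce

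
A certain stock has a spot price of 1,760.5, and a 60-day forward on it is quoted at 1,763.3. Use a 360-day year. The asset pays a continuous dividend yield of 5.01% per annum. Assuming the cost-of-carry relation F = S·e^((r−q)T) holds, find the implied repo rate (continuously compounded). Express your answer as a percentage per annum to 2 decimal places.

5.96%

From F = S·e^((r−q)T): (r − q) = ln(F/S)/T
ln(1763.3/1760.5) = ln(1.001590) = 0.001589
(r − q) = 0.001589 / (60/360) = 0.009534
r = ln(F/S)/T + q = 0.009534 + 0.0501 = 0.059634
r = 5.96%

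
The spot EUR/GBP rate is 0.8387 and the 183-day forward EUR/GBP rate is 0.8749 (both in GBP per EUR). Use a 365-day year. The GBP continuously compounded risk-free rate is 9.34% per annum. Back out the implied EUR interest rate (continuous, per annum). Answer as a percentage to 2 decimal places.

0.91%

F = S·e^((r_GBP − r_EUR)T) ⇒ r_EUR = r_GBP − ln(F/S)/T
ln(0.8749/0.8387) = 0.042257; /(183/365) = 0.084283
r_EUR = 0.0934 − 0.084283 = 0.009117
r_EUR = 0.91%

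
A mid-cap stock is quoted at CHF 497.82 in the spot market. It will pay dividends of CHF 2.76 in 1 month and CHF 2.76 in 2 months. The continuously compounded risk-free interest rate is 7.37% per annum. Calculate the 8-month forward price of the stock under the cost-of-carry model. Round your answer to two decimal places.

PV(dividends) I = 2.76·e^(−0.0737·1/12) + 2.76·e^(−0.0737·2/12)
I = 2.7431 + 2.7263 = 5.4694
F = (S − I)·e^(rT) = (497.82 − 5.4694) · e^(0.0737·8/12)
= 492.3506 · e^0.049133 = 492.3506 × 1.050360 = CHF 517.15

CHF 517.15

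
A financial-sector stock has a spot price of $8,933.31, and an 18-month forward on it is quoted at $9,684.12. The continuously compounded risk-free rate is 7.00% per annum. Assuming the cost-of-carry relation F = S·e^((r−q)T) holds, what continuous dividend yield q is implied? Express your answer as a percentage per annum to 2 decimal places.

1.62%

From F = S·e^((r−q)T): (r − q) = ln(F/S)/T
ln(9684.12/8933.31) = ln(1.084046) = 0.080700
(r − q) = 0.080700 / (18/12) = 0.053800
q = r − ln(F/S)/T = 0.0700 − 0.053800 = 0.016200
q = 1.62%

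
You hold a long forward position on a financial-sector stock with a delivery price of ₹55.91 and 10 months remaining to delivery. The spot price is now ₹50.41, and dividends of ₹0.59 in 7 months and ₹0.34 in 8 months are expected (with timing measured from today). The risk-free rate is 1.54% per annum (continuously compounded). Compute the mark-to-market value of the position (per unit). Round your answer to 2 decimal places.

-₹5.71

PV(remaining dividends) I = 0.59·e^(−0.0154·7/12) + 0.34·e^(−0.0154·8/12) = 0.9213
Current forward F = (S − I)·e^(rT) = (50.41 − 0.9213)·e^(0.0154·10/12) = 49.4887 × 1.012916 = 50.1279
Value (long) = (F − K)·e^(−rT) = (50.1279 − 55.91) × 0.987249 = -5.7084
Value = -₹5.71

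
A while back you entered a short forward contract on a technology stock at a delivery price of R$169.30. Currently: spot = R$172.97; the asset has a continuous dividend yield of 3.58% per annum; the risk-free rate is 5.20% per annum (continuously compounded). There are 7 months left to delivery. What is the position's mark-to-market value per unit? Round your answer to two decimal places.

-R$5.15

Current fair forward for the remaining 7 months: F = S·e^((r − q)·T), (r − q) = 0.0520 − 0.0358 = 0.0162
F = 172.97 · e^(0.0162 × 7/12) = 172.97 × 1.009495 = 174.6124
Value of long forward = (F − K)·e^(−rT) = (174.6124 − 169.30) · e^(−0.0520·7/12)
= 5.3124 × 0.970122 = 5.15
Short position value = −(long value) = -R$5.15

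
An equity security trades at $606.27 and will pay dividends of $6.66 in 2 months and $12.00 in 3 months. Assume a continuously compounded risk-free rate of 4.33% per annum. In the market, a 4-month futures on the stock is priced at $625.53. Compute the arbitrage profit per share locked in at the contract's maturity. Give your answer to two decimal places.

PV(dividends) I = 6.66·e^(−0.0433·2/12) + 12.00·e^(−0.0433·3/12) = 18.4829
Fair futures F* = (S − I)·e^(rT) = (606.27 − 18.4829)·e^0.014433 = 587.7871 × 1.014538 = 596.3323
Market $625.53 > fair 596.3323: forward overpriced → cash-and-carry (borrow at r, buy the stock and collect the dividends, short the forward).
Profit at T = |F_mkt − F*| = |625.53 − 596.3323| = $29.20 per share

$29.20 per share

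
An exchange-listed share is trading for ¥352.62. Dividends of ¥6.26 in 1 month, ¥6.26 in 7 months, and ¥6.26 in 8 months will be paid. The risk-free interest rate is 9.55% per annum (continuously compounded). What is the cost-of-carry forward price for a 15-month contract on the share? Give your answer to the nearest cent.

¥377.04

PV(dividends) I = 6.26·e^(−0.0955·1/12) + 6.26·e^(−0.0955·7/12) + 6.26·e^(−0.0955·8/12)
I = 6.2104 + 5.9208 + 5.8739 = 18.0051
F = (S − I)·e^(rT) = (352.62 − 18.0051) · e^(0.0955·15/12)
= 334.6149 · e^0.119375 = 334.6149 × 1.126792 = ¥377.04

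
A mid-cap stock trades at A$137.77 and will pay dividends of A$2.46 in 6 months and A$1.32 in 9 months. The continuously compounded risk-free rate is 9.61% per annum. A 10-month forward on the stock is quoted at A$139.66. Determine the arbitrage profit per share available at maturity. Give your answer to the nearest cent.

A$5.73 per share

PV(dividends) I = 2.46·e^(−0.0961·6/12) + 1.32·e^(−0.0961·9/12) = 3.5728
Fair forward F* = (S − I)·e^(rT) = (137.77 − 3.5728)·e^0.080083 = 134.1972 × 1.083377 = 145.3862
Market A$139.66 < fair 145.3862: forward underpriced → reverse cash-and-carry (short the stock, invest proceeds at r, pay the dividends, go long the forward).
Profit at T = |F_mkt − F*| = |139.66 − 145.3862| = A$5.73 per share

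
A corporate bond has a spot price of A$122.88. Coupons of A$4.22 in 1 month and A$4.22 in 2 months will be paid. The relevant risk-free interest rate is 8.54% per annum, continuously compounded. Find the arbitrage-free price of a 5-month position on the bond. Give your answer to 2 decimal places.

PV(coupons) I = 4.22·e^(−0.0854·1/12) + 4.22·e^(−0.0854·2/12)
I = 4.1901 + 4.1604 = 8.3505
F = (S − I)·e^(rT) = (122.88 − 8.3505) · e^(0.0854·5/12)
= 114.5295 · e^0.035583 = 114.5295 × 1.036224 = A$118.68

A$118.68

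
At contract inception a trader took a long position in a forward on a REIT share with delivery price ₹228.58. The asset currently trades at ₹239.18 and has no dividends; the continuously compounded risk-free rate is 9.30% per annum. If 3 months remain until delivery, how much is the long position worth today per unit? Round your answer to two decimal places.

Current fair forward for the remaining 3 months: F = S·e^(r·T), r = 0.0930
F = 239.18 · e^(0.0930 × 3/12) = 239.18 × 1.023522 = 244.8060
Value of long forward = (F − K)·e^(−rT) = (244.8060 − 228.58) · e^(−0.0930·3/12)
= 16.2260 × 0.977018 = 15.85

₹15.85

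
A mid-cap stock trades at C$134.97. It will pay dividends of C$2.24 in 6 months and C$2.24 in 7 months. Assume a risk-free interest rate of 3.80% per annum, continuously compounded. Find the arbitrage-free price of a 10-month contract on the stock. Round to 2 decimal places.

C$134.78

PV(dividends) I = 2.24·e^(−0.0380·6/12) + 2.24·e^(−0.0380·7/12)
I = 2.1978 + 2.1909 = 4.3887
F = (S − I)·e^(rT) = (134.97 − 4.3887) · e^(0.0380·10/12)
= 130.5813 · e^0.031667 = 130.5813 × 1.032174 = C$134.78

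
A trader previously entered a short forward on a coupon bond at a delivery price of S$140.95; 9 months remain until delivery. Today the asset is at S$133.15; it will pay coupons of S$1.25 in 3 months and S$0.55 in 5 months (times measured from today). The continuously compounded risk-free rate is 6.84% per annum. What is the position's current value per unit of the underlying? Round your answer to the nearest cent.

PV(remaining coupons) I = 1.25·e^(−0.0684·3/12) + 0.55·e^(−0.0684·5/12) = 1.7634
Current forward F = (S − I)·e^(rT) = (133.15 − 1.7634)·e^(0.0684·9/12) = 131.3866 × 1.052639 = 138.3027
Value (long) = (F − K)·e^(−rT) = (138.3027 − 140.95) × 0.949994 = -2.5149
Short position value = −(long value) = S$2.51

S$2.51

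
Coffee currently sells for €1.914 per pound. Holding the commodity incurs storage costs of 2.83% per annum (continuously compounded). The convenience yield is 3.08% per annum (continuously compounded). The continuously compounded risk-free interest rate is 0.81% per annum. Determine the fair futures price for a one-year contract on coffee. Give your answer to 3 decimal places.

Net carry = r + u − y = 0.0081 + 0.0283 − 0.0308 = 0.0056
F = S·e^((r+u−y)T) = 1.914 · e^(0.0056 × 12/12) = 1.914 · e^0.005600
= 1.914 × 1.005616 = €1.925 per pound

€1.925 per pound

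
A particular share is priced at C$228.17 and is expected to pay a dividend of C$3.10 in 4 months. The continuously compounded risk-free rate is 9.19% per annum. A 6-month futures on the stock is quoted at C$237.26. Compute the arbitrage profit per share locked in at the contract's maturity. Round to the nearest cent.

C$1.51 per share

PV(dividends) I = 3.10·e^(−0.0919·4/12) = 3.0065
Fair futures F* = (S − I)·e^(rT) = (228.17 − 3.0065)·e^0.045950 = 225.1635 × 1.047022 = 235.7511
Market C$237.26 > fair 235.7511: forward overpriced → cash-and-carry (borrow at r, buy the stock and collect the dividends, short the forward).
Profit at T = |F_mkt − F*| = |237.26 − 235.7511| = C$1.51 per share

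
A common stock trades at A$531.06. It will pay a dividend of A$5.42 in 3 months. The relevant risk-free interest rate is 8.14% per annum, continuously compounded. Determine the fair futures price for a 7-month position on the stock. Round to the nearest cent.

A$551.32

PV(dividends) I = 5.42·e^(−0.0814·3/12)
I = 5.3108
F = (S − I)·e^(rT) = (531.06 − 5.3108) · e^(0.0814·7/12)
= 525.7492 · e^0.047483 = 525.7492 × 1.048628 = A$551.32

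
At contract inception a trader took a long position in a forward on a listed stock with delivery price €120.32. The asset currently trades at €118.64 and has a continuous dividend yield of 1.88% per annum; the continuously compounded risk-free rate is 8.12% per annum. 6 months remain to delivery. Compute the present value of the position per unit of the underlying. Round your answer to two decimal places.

€2.00

Current fair forward for the remaining 6 months: F = S·e^((r − q)·T), (r − q) = 0.0812 − 0.0188 = 0.0624
F = 118.64 · e^(0.0624 × 6/12) = 118.64 × 1.031692 = 122.3999
Value of long forward = (F − K)·e^(−rT) = (122.3999 − 120.32) · e^(−0.0812·6/12)
= 2.0799 × 0.960213 = 2.00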